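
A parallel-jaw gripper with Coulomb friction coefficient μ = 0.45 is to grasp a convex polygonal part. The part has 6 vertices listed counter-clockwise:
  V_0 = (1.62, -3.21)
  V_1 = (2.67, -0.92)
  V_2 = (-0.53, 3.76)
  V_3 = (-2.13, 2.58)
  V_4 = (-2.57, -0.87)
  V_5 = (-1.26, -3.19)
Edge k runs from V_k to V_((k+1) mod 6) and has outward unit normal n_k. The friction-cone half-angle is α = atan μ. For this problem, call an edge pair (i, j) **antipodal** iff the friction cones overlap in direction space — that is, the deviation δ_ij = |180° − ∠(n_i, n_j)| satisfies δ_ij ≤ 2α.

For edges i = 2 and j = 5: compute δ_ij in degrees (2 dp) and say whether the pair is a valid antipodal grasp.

δ = 36.81°, valid

α = atan 0.45 = 24.23°;  2α = 48.46°
edge 2: e_2 = (-1.60, -1.18);  n_2 = (-0.5935, +0.8048)
edge 5: e_5 = (+2.88, -0.02);  n_5 = (-0.0069, -1.0000)
∠(n_2, n_5) = 143.19°
δ = |180° − 143.19°| = 36.81°
36.81° ≤ 2α = 48.46°  →  valid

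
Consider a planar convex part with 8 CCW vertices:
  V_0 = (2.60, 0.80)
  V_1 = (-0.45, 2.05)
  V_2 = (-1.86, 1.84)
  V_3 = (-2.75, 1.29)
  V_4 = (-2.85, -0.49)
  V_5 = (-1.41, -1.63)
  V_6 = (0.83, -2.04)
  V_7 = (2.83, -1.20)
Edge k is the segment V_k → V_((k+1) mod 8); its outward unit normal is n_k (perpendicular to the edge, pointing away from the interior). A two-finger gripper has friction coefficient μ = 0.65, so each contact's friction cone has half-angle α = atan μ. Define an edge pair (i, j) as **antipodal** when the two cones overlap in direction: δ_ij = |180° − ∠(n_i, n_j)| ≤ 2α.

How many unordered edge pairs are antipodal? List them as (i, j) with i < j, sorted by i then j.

α = atan 0.65 = 33.02°;  2α = 66.05°
n_0 = (+0.3792, +0.9253)
n_1 = (-0.1473, +0.9891)
n_2 = (-0.5257, +0.8507)
n_3 = (-0.9984, +0.0561)
n_4 = (-0.6207, -0.7840)
n_5 = (-0.1800, -0.9837)
n_6 = (+0.3872, -0.9220)
n_7 = (+0.9935, +0.1142)
  (0,1): δ = 149.24°  ·
  (0,2): δ = 126.00°  ·
  (0,3): δ = 70.93°  ·
  (0,4): δ = 16.08°  ✓
  (0,5): δ = 11.91°  ✓
  (0,6): δ = 45.07°  ✓
  (0,7): δ = 118.85°  ·
  (1,2): δ = 156.76°  ·
  (1,3): δ = 101.69°  ·
  (1,4): δ = 46.84°  ✓
  (1,5): δ = 18.84°  ✓
  (1,6): δ = 14.31°  ✓
  (1,7): δ = 88.09°  ·
  (2,3): δ = 124.93°  ·
  (2,4): δ = 70.08°  ·
  (2,5): δ = 42.09°  ✓
  (2,6): δ = 8.93°  ✓
  (2,7): δ = 64.85°  ✓
  (3,4): δ = 125.15°  ·
  (3,5): δ = 97.16°  ·
  (3,6): δ = 64.00°  ✓
  (3,7): δ = 9.78°  ✓
  (4,5): δ = 152.00°  ·
  (4,6): δ = 118.85°  ·
  (4,7): δ = 45.07°  ✓
  (5,6): δ = 146.85°  ·
  (5,7): δ = 73.07°  ·
  (6,7): δ = 106.22°  ·
antipodal pairs: 12

count = 12; pairs: (0,4), (0,5), (0,6), (1,4), (1,5), (1,6), (2,5), (2,6), (2,7), (3,6), (3,7), (4,7)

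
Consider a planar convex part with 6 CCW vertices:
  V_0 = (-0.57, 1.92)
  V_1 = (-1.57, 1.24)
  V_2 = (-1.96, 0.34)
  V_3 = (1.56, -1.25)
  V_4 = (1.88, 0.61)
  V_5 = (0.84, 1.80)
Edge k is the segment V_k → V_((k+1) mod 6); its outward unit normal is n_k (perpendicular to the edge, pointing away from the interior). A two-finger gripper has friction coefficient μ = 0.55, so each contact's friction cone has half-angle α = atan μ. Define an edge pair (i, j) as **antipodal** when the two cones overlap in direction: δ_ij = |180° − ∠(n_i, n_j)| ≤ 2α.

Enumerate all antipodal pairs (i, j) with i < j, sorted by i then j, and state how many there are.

count = 4; pairs: (0,3), (1,3), (2,4), (2,5)

α = atan 0.55 = 28.81°;  2α = 57.62°
n_0 = (-0.5623, +0.8269)
n_1 = (-0.9176, +0.3976)
n_2 = (-0.4117, -0.9113)
n_3 = (+0.9855, -0.1696)
n_4 = (+0.7530, +0.6581)
n_5 = (+0.0848, +0.9964)
  (0,1): δ = 147.64°  ·
  (0,2): δ = 58.52°  ·
  (0,3): δ = 46.02°  ✓
  (0,4): δ = 96.94°  ·
  (0,5): δ = 140.92°  ·
  (1,2): δ = 90.88°  ·
  (1,3): δ = 13.67°  ✓
  (1,4): δ = 64.58°  ·
  (1,5): δ = 108.56°  ·
  (2,3): δ = 75.45°  ·
  (2,4): δ = 24.54°  ✓
  (2,5): δ = 19.44°  ✓
  (3,4): δ = 129.09°  ·
  (3,5): δ = 85.10°  ·
  (4,5): δ = 136.02°  ·
antipodal pairs: 4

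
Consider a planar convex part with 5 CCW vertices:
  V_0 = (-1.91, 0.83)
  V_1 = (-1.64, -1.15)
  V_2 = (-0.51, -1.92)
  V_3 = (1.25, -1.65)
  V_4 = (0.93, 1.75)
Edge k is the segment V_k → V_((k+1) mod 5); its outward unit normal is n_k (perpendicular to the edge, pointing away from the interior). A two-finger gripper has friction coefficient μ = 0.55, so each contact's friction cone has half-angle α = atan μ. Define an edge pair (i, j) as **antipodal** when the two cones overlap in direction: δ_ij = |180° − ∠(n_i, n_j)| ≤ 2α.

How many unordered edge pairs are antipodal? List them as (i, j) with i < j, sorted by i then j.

count = 4; pairs: (0,3), (1,3), (1,4), (2,4)

α = atan 0.55 = 28.81°;  2α = 57.62°
n_0 = (-0.9908, -0.1351)
n_1 = (-0.5631, -0.8264)
n_2 = (+0.1516, -0.9884)
n_3 = (+0.9956, +0.0937)
n_4 = (-0.3082, +0.9513)
  (0,1): δ = 132.04°  ·
  (0,2): δ = 89.04°  ·
  (0,3): δ = 2.39°  ✓
  (0,4): δ = 100.18°  ·
  (1,2): δ = 137.01°  ·
  (1,3): δ = 50.35°  ✓
  (1,4): δ = 52.22°  ✓
  (2,3): δ = 93.34°  ·
  (2,4): δ = 9.23°  ✓
  (3,4): δ = 77.43°  ·
antipodal pairs: 4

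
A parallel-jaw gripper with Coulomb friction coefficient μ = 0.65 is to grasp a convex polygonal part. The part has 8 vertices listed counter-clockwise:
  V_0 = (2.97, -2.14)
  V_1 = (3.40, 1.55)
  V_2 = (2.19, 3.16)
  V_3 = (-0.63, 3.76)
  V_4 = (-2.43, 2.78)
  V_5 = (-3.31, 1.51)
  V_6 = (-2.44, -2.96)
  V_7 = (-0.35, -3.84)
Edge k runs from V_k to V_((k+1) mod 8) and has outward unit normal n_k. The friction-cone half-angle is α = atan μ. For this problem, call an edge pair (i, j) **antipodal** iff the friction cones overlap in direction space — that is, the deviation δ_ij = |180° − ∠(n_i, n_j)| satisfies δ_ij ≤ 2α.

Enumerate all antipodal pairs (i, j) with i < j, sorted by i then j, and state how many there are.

count = 10; pairs: (0,3), (0,4), (0,5), (1,5), (1,6), (2,6), (2,7), (3,6), (3,7), (4,7)

α = atan 0.65 = 33.02°;  2α = 66.05°
n_0 = (+0.9933, -0.1157)
n_1 = (+0.7994, +0.6008)
n_2 = (+0.2081, +0.9781)
n_3 = (-0.4782, +0.8783)
n_4 = (-0.8220, +0.5695)
n_5 = (-0.9816, -0.1910)
n_6 = (-0.3881, -0.9216)
n_7 = (+0.4558, -0.8901)
  (0,1): δ = 136.43°  ·
  (0,2): δ = 95.36°  ·
  (0,3): δ = 54.79°  ✓
  (0,4): δ = 28.07°  ✓
  (0,5): δ = 17.66°  ✓
  (0,6): δ = 73.81°  ·
  (0,7): δ = 123.76°  ·
  (1,2): δ = 138.94°  ·
  (1,3): δ = 98.36°  ·
  (1,4): δ = 71.65°  ·
  (1,5): δ = 25.91°  ✓
  (1,6): δ = 30.24°  ✓
  (1,7): δ = 80.19°  ·
  (2,3): δ = 139.42°  ·
  (2,4): δ = 112.71°  ·
  (2,5): δ = 66.97°  ·
  (2,6): δ = 10.82°  ✓
  (2,7): δ = 39.13°  ✓
  (3,4): δ = 153.28°  ·
  (3,5): δ = 107.55°  ·
  (3,6): δ = 51.40°  ✓
  (3,7): δ = 1.45°  ✓
  (4,5): δ = 134.27°  ·
  (4,6): δ = 78.12°  ·
  (4,7): δ = 28.17°  ✓
  (5,6): δ = 123.85°  ·
  (5,7): δ = 73.90°  ·
  (6,7): δ = 130.05°  ·
antipodal pairs: 10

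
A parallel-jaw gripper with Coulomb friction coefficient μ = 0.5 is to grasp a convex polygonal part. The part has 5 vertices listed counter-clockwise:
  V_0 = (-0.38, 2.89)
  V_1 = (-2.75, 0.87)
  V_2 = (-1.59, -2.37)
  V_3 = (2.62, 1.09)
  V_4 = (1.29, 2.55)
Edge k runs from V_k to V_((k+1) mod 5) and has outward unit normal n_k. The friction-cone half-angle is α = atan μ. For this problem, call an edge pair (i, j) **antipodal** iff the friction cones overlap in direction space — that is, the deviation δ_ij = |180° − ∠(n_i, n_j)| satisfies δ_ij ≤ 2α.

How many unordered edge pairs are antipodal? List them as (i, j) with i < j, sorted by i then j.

count = 3; pairs: (0,2), (1,3), (2,4)

α = atan 0.5 = 26.57°;  2α = 53.13°
n_0 = (-0.6487, +0.7611)
n_1 = (-0.9415, -0.3371)
n_2 = (+0.6349, -0.7726)
n_3 = (+0.7393, +0.6734)
n_4 = (+0.1995, +0.9799)
  (0,1): δ = 110.74°  ·
  (0,2): δ = 1.03°  ✓
  (0,3): δ = 91.89°  ·
  (0,4): δ = 128.05°  ·
  (1,2): δ = 70.28°  ·
  (1,3): δ = 22.63°  ✓
  (1,4): δ = 58.79°  ·
  (2,3): δ = 87.08°  ·
  (2,4): δ = 50.92°  ✓
  (3,4): δ = 143.84°  ·
antipodal pairs: 3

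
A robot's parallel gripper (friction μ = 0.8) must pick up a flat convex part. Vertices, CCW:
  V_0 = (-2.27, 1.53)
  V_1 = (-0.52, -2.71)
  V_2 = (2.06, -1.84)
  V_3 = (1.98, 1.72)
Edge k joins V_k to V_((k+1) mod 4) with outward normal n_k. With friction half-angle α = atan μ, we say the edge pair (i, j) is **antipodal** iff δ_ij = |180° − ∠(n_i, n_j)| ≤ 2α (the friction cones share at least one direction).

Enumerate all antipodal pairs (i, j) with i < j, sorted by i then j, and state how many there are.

count = 3; pairs: (0,2), (0,3), (1,3)

α = atan 0.8 = 38.66°;  2α = 77.32°
n_0 = (-0.9244, -0.3815)
n_1 = (+0.3195, -0.9476)
n_2 = (+0.9997, +0.0225)
n_3 = (-0.0447, +0.9990)
  (0,1): δ = 93.79°  ·
  (0,2): δ = 21.14°  ✓
  (0,3): δ = 70.13°  ✓
  (1,2): δ = 107.35°  ·
  (1,3): δ = 16.07°  ✓
  (2,3): δ = 88.73°  ·
antipodal pairs: 3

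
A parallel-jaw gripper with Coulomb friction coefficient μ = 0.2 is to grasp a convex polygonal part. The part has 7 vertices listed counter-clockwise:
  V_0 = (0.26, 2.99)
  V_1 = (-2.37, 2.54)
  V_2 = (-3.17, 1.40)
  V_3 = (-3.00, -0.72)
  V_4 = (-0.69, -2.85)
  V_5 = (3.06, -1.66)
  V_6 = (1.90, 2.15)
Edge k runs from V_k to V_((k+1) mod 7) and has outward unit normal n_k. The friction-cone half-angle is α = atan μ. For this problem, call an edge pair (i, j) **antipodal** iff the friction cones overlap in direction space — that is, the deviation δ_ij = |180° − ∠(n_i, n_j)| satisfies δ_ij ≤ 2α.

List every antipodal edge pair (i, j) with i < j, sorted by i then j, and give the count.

count = 3; pairs: (0,4), (2,5), (3,6)

α = atan 0.2 = 11.31°;  2α = 22.62°
n_0 = (-0.1687, +0.9857)
n_1 = (-0.8186, +0.5744)
n_2 = (-0.9968, -0.0799)
n_3 = (-0.6779, -0.7352)
n_4 = (+0.3025, -0.9532)
n_5 = (+0.9566, +0.2913)
n_6 = (+0.4559, +0.8900)
  (0,1): δ = 134.77°  ·
  (0,2): δ = 95.12°  ·
  (0,3): δ = 52.39°  ·
  (0,4): δ = 7.90°  ✓
  (0,5): δ = 97.22°  ·
  (0,6): δ = 143.17°  ·
  (1,2): δ = 140.36°  ·
  (1,3): δ = 97.62°  ·
  (1,4): δ = 37.33°  ·
  (1,5): δ = 51.99°  ·
  (1,6): δ = 97.94°  ·
  (2,3): δ = 137.26°  ·
  (2,4): δ = 76.98°  ·
  (2,5): δ = 12.35°  ✓
  (2,6): δ = 58.29°  ·
  (3,4): δ = 119.72°  ·
  (3,5): δ = 30.39°  ·
  (3,6): δ = 15.56°  ✓
  (4,5): δ = 90.67°  ·
  (4,6): δ = 44.73°  ·
  (5,6): δ = 134.05°  ·
antipodal pairs: 3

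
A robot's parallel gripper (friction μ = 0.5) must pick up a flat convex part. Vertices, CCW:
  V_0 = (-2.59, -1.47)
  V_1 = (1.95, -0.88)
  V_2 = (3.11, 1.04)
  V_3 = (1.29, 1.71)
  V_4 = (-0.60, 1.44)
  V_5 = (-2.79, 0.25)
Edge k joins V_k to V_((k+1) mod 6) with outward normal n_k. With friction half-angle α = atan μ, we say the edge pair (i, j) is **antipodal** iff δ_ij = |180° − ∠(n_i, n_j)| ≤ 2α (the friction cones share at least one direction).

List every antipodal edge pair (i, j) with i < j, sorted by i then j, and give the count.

count = 6; pairs: (0,2), (0,3), (0,4), (1,3), (1,4), (1,5)

α = atan 0.5 = 26.57°;  2α = 53.13°
n_0 = (+0.1289, -0.9917)
n_1 = (+0.8559, -0.5171)
n_2 = (+0.3455, +0.9384)
n_3 = (-0.1414, +0.9899)
n_4 = (-0.4774, +0.8787)
n_5 = (-0.9933, -0.1155)
  (0,1): δ = 128.54°  ·
  (0,2): δ = 27.61°  ✓
  (0,3): δ = 0.73°  ✓
  (0,4): δ = 21.11°  ✓
  (0,5): δ = 89.23°  ·
  (1,2): δ = 79.07°  ·
  (1,3): δ = 50.73°  ✓
  (1,4): δ = 30.34°  ✓
  (1,5): δ = 37.77°  ✓
  (2,3): δ = 151.66°  ·
  (2,4): δ = 131.27°  ·
  (2,5): δ = 63.16°  ·
  (3,4): δ = 159.61°  ·
  (3,5): δ = 91.50°  ·
  (4,5): δ = 111.89°  ·
antipodal pairs: 6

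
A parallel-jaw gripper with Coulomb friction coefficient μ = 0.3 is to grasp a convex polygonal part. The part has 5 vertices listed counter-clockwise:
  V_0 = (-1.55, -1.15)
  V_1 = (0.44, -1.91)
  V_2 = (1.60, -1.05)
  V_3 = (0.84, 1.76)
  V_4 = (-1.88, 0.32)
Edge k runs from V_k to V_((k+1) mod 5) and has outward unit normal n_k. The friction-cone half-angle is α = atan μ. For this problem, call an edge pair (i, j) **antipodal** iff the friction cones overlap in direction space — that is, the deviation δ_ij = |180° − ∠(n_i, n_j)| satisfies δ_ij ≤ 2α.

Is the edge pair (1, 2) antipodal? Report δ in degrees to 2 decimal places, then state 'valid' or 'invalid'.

α = atan 0.3 = 16.70°;  2α = 33.40°
edge 1: e_1 = (+1.16, +0.86);  n_1 = (+0.5956, -0.8033)
edge 2: e_2 = (-0.76, +2.81);  n_2 = (+0.9653, +0.2611)
∠(n_1, n_2) = 68.58°
δ = |180° − 68.58°| = 111.42°
111.42° > 2α = 33.40°  →  invalid

δ = 111.42°, invalid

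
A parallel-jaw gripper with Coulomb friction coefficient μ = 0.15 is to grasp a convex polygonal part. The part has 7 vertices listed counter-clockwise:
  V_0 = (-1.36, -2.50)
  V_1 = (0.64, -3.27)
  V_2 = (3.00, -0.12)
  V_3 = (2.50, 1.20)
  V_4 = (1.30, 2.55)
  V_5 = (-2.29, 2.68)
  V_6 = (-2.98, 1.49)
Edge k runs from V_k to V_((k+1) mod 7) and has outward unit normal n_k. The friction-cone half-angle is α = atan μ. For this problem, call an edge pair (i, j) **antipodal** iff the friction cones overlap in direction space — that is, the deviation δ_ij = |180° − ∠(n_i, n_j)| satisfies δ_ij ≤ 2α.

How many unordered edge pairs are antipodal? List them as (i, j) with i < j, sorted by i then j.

count = 2; pairs: (1,5), (2,6)

α = atan 0.15 = 8.53°;  2α = 17.06°
n_0 = (-0.3593, -0.9332)
n_1 = (+0.8003, -0.5996)
n_2 = (+0.9352, +0.3542)
n_3 = (+0.7474, +0.6644)
n_4 = (+0.0362, +0.9993)
n_5 = (-0.8651, +0.5016)
n_6 = (-0.9265, -0.3762)
  (0,1): δ = 105.78°  ·
  (0,2): δ = 48.20°  ·
  (0,3): δ = 27.31°  ·
  (0,4): δ = 18.98°  ·
  (0,5): δ = 80.95°  ·
  (0,6): δ = 133.15°  ·
  (1,2): δ = 122.41°  ·
  (1,3): δ = 101.53°  ·
  (1,4): δ = 55.23°  ·
  (1,5): δ = 6.73°  ✓
  (1,6): δ = 58.94°  ·
  (2,3): δ = 159.11°  ·
  (2,4): δ = 112.82°  ·
  (2,5): δ = 50.85°  ·
  (2,6): δ = 1.35°  ✓
  (3,4): δ = 133.71°  ·
  (3,5): δ = 71.74°  ·
  (3,6): δ = 19.54°  ·
  (4,5): δ = 118.03°  ·
  (4,6): δ = 65.83°  ·
  (5,6): δ = 127.80°  ·
antipodal pairs: 2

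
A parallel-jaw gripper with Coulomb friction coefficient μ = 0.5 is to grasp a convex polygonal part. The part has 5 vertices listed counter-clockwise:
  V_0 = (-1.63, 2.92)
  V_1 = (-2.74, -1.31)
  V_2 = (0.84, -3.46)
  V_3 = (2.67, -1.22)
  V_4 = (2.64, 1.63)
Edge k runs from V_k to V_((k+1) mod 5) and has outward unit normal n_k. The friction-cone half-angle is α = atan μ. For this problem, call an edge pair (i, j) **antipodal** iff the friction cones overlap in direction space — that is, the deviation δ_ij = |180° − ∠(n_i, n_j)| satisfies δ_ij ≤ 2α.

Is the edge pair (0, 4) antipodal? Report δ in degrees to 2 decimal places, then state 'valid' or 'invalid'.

α = atan 0.5 = 26.57°;  2α = 53.13°
edge 0: e_0 = (-1.11, -4.23);  n_0 = (-0.9673, +0.2538)
edge 4: e_4 = (-4.27, +1.29);  n_4 = (+0.2892, +0.9573)
∠(n_0, n_4) = 92.11°
δ = |180° − 92.11°| = 87.89°
87.89° > 2α = 53.13°  →  invalid

δ = 87.89°, invalid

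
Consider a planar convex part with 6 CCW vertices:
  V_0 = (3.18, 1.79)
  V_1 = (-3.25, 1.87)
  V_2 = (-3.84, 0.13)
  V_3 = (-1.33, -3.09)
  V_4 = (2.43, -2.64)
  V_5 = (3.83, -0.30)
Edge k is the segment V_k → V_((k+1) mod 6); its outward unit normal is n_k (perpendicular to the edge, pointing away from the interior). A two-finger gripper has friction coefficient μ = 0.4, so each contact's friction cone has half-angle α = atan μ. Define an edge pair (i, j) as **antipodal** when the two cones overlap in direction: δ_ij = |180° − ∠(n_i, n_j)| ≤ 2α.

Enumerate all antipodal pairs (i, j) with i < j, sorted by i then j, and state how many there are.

count = 4; pairs: (0,3), (1,4), (1,5), (2,5)

α = atan 0.4 = 21.80°;  2α = 43.60°
n_0 = (+0.0124, +0.9999)
n_1 = (-0.9470, +0.3211)
n_2 = (-0.7887, -0.6148)
n_3 = (+0.1188, -0.9929)
n_4 = (+0.8581, -0.5134)
n_5 = (+0.9549, +0.2970)
  (0,1): δ = 108.02°  ·
  (0,2): δ = 51.35°  ·
  (0,3): δ = 7.54°  ✓
  (0,4): δ = 59.82°  ·
  (0,5): δ = 107.99°  ·
  (1,2): δ = 123.33°  ·
  (1,3): δ = 64.44°  ·
  (1,4): δ = 12.16°  ✓
  (1,5): δ = 36.01°  ✓
  (2,3): δ = 121.11°  ·
  (2,4): δ = 68.83°  ·
  (2,5): δ = 20.66°  ✓
  (3,4): δ = 127.72°  ·
  (3,5): δ = 79.55°  ·
  (4,5): δ = 131.83°  ·
antipodal pairs: 4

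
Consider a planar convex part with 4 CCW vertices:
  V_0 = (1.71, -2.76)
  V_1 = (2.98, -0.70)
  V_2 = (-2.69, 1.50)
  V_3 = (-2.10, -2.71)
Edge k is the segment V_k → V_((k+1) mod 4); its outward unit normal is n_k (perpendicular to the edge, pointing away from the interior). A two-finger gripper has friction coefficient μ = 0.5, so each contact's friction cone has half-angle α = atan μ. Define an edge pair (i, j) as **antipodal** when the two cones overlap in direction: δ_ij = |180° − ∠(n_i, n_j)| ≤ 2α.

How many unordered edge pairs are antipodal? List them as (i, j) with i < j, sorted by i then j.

count = 2; pairs: (0,2), (1,3)

α = atan 0.5 = 26.57°;  2α = 53.13°
n_0 = (+0.8512, -0.5248)
n_1 = (+0.3617, +0.9323)
n_2 = (-0.9903, -0.1388)
n_3 = (-0.0131, -0.9999)
  (0,1): δ = 79.55°  ·
  (0,2): δ = 39.63°  ✓
  (0,3): δ = 120.90°  ·
  (1,2): δ = 60.82°  ·
  (1,3): δ = 20.45°  ✓
  (2,3): δ = 98.73°  ·
antipodal pairs: 2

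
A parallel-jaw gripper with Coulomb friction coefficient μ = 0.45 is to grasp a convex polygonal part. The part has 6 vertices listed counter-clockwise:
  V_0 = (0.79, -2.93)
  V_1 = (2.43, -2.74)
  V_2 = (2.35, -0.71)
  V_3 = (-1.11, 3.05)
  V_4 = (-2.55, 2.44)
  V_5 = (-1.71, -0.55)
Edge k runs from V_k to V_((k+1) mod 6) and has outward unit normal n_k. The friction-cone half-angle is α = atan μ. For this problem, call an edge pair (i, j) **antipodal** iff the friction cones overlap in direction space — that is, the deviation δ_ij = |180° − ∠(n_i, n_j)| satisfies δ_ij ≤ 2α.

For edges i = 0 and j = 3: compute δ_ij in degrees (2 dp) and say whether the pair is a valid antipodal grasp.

δ = 16.35°, valid

α = atan 0.45 = 24.23°;  2α = 48.46°
edge 0: e_0 = (+1.64, +0.19);  n_0 = (+0.1151, -0.9934)
edge 3: e_3 = (-1.44, -0.61);  n_3 = (-0.3901, +0.9208)
∠(n_0, n_3) = 163.65°
δ = |180° − 163.65°| = 16.35°
16.35° ≤ 2α = 48.46°  →  valid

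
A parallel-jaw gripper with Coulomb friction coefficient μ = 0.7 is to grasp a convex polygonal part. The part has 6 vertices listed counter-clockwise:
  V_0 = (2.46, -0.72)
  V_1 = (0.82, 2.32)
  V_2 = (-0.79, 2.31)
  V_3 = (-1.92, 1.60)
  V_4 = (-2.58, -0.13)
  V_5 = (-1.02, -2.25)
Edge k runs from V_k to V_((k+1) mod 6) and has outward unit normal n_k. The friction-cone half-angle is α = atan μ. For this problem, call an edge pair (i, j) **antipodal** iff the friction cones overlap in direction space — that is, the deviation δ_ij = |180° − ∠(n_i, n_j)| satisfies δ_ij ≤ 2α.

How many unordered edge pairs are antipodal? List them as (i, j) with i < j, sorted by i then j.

α = atan 0.7 = 34.99°;  2α = 69.98°
n_0 = (+0.8801, +0.4748)
n_1 = (-0.0062, +1.0000)
n_2 = (-0.5320, +0.8467)
n_3 = (-0.9343, +0.3564)
n_4 = (-0.8054, -0.5927)
n_5 = (+0.4025, -0.9154)
  (0,1): δ = 117.99°  ·
  (0,2): δ = 86.20°  ·
  (0,3): δ = 49.23°  ✓
  (0,4): δ = 8.00°  ✓
  (0,5): δ = 85.39°  ·
  (1,2): δ = 148.21°  ·
  (1,3): δ = 111.24°  ·
  (1,4): δ = 54.01°  ✓
  (1,5): δ = 23.38°  ✓
  (2,3): δ = 143.02°  ·
  (2,4): δ = 85.79°  ·
  (2,5): δ = 8.41°  ✓
  (3,4): δ = 122.77°  ·
  (3,5): δ = 45.39°  ✓
  (4,5): δ = 102.61°  ·
antipodal pairs: 6

count = 6; pairs: (0,3), (0,4), (1,4), (1,5), (2,5), (3,5)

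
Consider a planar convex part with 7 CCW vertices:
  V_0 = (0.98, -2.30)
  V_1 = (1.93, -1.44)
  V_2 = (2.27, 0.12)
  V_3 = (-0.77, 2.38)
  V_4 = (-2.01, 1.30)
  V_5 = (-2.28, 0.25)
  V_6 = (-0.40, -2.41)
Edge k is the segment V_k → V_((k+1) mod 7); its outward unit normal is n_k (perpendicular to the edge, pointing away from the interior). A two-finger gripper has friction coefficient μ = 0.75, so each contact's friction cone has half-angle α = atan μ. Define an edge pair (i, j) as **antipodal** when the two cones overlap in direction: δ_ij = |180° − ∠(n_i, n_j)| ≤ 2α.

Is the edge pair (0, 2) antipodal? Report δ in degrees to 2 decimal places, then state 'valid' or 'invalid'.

α = atan 0.75 = 36.87°;  2α = 73.74°
edge 0: e_0 = (+0.95, +0.86);  n_0 = (+0.6711, -0.7414)
edge 2: e_2 = (-3.04, +2.26);  n_2 = (+0.5966, +0.8025)
∠(n_0, n_2) = 101.22°
δ = |180° − 101.22°| = 78.78°
78.78° > 2α = 73.74°  →  invalid

δ = 78.78°, invalid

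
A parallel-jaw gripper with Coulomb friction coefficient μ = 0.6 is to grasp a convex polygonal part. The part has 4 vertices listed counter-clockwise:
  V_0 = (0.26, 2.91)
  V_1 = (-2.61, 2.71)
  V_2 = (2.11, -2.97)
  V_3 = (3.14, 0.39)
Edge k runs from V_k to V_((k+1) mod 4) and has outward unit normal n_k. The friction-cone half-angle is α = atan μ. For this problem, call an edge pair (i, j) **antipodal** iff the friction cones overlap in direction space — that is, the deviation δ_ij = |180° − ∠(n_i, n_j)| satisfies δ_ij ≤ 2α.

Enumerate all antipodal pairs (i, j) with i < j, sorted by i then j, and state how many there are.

α = atan 0.6 = 30.96°;  2α = 61.93°
n_0 = (-0.0695, +0.9976)
n_1 = (-0.7691, -0.6391)
n_2 = (+0.9561, -0.2931)
n_3 = (+0.6585, +0.7526)
  (0,1): δ = 54.26°  ✓
  (0,2): δ = 68.97°  ·
  (0,3): δ = 134.83°  ·
  (1,2): δ = 56.77°  ✓
  (1,3): δ = 9.09°  ✓
  (2,3): δ = 114.14°  ·
antipodal pairs: 3

count = 3; pairs: (0,1), (1,2), (1,3)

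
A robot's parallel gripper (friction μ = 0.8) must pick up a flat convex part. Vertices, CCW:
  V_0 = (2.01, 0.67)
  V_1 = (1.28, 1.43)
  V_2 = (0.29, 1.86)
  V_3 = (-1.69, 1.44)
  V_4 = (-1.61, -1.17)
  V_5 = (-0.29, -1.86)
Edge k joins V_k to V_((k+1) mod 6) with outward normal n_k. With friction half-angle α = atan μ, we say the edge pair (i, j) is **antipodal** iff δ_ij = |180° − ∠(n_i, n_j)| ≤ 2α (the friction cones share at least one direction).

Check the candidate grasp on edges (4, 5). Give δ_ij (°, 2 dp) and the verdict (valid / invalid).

α = atan 0.8 = 38.66°;  2α = 77.32°
edge 4: e_4 = (+1.32, -0.69);  n_4 = (-0.4633, -0.8862)
edge 5: e_5 = (+2.30, +2.53);  n_5 = (+0.7399, -0.6727)
∠(n_4, n_5) = 75.32°
δ = |180° − 75.32°| = 104.68°
104.68° > 2α = 77.32°  →  invalid

δ = 104.68°, invalid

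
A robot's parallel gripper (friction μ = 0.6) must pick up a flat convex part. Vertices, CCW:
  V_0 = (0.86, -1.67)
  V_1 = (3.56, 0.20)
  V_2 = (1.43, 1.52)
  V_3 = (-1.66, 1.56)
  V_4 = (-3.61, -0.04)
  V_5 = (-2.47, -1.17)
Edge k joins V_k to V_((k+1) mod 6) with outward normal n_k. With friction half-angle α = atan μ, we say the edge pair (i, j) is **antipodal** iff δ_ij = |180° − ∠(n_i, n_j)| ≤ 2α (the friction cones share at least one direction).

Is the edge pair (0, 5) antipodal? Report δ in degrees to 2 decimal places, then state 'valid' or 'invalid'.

δ = 136.75°, invalid

α = atan 0.6 = 30.96°;  2α = 61.93°
edge 0: e_0 = (+2.70, +1.87);  n_0 = (+0.5694, -0.8221)
edge 5: e_5 = (+3.33, -0.50);  n_5 = (-0.1485, -0.9889)
∠(n_0, n_5) = 43.25°
δ = |180° − 43.25°| = 136.75°
136.75° > 2α = 61.93°  →  invalid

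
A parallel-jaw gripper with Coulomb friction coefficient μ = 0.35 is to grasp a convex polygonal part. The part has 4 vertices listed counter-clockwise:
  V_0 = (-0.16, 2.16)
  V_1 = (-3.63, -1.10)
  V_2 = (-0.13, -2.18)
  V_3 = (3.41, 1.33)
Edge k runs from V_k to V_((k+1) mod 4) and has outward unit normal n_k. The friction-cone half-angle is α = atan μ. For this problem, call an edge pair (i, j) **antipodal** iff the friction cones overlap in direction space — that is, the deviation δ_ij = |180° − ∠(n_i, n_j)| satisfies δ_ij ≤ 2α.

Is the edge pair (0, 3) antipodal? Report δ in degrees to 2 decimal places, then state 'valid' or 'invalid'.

δ = 123.70°, invalid

α = atan 0.35 = 19.29°;  2α = 38.58°
edge 0: e_0 = (-3.47, -3.26);  n_0 = (-0.6847, +0.7288)
edge 3: e_3 = (-3.57, +0.83);  n_3 = (+0.2265, +0.9740)
∠(n_0, n_3) = 56.30°
δ = |180° − 56.30°| = 123.70°
123.70° > 2α = 38.58°  →  invalid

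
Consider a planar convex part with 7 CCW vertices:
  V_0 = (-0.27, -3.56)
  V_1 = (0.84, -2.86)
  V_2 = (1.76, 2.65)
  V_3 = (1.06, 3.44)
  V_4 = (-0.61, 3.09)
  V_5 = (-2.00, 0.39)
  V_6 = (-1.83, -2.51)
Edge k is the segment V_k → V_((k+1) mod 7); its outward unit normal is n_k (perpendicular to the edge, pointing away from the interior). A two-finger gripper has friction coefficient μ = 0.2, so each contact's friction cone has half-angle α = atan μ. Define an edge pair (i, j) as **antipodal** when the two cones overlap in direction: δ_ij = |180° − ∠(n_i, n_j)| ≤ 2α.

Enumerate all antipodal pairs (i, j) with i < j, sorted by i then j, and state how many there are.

α = atan 0.2 = 11.31°;  2α = 22.62°
n_0 = (+0.5334, -0.8459)
n_1 = (+0.9863, -0.1647)
n_2 = (+0.7485, +0.6632)
n_3 = (-0.2051, +0.9787)
n_4 = (-0.8891, +0.4577)
n_5 = (-0.9983, -0.0585)
n_6 = (-0.5584, -0.8296)
  (0,1): δ = 131.72°  ·
  (0,2): δ = 80.69°  ·
  (0,3): δ = 20.40°  ✓
  (0,4): δ = 30.52°  ·
  (0,5): δ = 61.12°  ·
  (0,6): δ = 113.82°  ·
  (1,2): δ = 128.98°  ·
  (1,3): δ = 68.68°  ·
  (1,4): δ = 17.76°  ✓
  (1,5): δ = 12.83°  ✓
  (1,6): δ = 65.54°  ·
  (2,3): δ = 119.71°  ·
  (2,4): δ = 68.78°  ·
  (2,5): δ = 38.19°  ·
  (2,6): δ = 14.51°  ✓
  (3,4): δ = 129.08°  ·
  (3,5): δ = 98.48°  ·
  (3,6): δ = 45.78°  ·
  (4,5): δ = 149.41°  ·
  (4,6): δ = 96.70°  ·
  (5,6): δ = 127.30°  ·
antipodal pairs: 4

count = 4; pairs: (0,3), (1,4), (1,5), (2,6)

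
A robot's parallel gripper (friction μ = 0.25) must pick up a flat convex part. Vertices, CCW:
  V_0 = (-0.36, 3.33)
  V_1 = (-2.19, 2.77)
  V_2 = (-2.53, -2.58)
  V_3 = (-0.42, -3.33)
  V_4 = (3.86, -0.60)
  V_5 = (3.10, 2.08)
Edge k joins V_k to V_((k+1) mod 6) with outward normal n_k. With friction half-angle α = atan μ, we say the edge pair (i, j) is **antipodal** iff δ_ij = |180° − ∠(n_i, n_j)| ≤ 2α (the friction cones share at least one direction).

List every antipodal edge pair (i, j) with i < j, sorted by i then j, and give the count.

α = atan 0.25 = 14.04°;  2α = 28.07°
n_0 = (-0.2926, +0.9562)
n_1 = (-0.9980, +0.0634)
n_2 = (-0.3349, -0.9422)
n_3 = (+0.5378, -0.8431)
n_4 = (+0.9621, +0.2728)
n_5 = (+0.3398, +0.9405)
  (0,1): δ = 110.65°  ·
  (0,2): δ = 36.58°  ·
  (0,3): δ = 15.52°  ✓
  (0,4): δ = 88.82°  ·
  (0,5): δ = 143.12°  ·
  (1,2): δ = 105.93°  ·
  (1,3): δ = 53.83°  ·
  (1,4): δ = 19.47°  ✓
  (1,5): δ = 73.77°  ·
  (2,3): δ = 127.90°  ·
  (2,4): δ = 54.60°  ·
  (2,5): δ = 0.30°  ✓
  (3,4): δ = 106.70°  ·
  (3,5): δ = 52.40°  ·
  (4,5): δ = 125.70°  ·
antipodal pairs: 3

count = 3; pairs: (0,3), (1,4), (2,5)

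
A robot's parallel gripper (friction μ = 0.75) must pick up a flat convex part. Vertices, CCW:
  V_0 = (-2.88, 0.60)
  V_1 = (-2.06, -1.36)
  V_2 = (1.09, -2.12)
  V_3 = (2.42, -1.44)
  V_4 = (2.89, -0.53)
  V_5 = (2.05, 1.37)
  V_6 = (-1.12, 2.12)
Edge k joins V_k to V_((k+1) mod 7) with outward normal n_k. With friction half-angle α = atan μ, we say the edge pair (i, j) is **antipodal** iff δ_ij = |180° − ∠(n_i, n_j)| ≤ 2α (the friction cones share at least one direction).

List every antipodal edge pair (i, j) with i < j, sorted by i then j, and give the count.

α = atan 0.75 = 36.87°;  2α = 73.74°
n_0 = (-0.9225, -0.3860)
n_1 = (-0.2345, -0.9721)
n_2 = (+0.4552, -0.8904)
n_3 = (+0.8885, -0.4589)
n_4 = (+0.9146, +0.4044)
n_5 = (+0.2302, +0.9731)
n_6 = (-0.6536, +0.7568)
  (0,1): δ = 126.27°  ·
  (0,2): δ = 85.62°  ·
  (0,3): δ = 50.02°  ✓
  (0,4): δ = 1.15°  ✓
  (0,5): δ = 53.99°  ✓
  (0,6): δ = 108.11°  ·
  (1,2): δ = 139.36°  ·
  (1,3): δ = 103.75°  ·
  (1,4): δ = 52.59°  ✓
  (1,5): δ = 0.25°  ✓
  (1,6): δ = 54.38°  ✓
  (2,3): δ = 144.40°  ·
  (2,4): δ = 93.23°  ·
  (2,5): δ = 40.39°  ✓
  (2,6): δ = 13.74°  ✓
  (3,4): δ = 128.83°  ·
  (3,5): δ = 76.00°  ·
  (3,6): δ = 21.87°  ✓
  (4,5): δ = 127.16°  ·
  (4,6): δ = 73.04°  ✓
  (5,6): δ = 125.87°  ·
antipodal pairs: 10

count = 10; pairs: (0,3), (0,4), (0,5), (1,4), (1,5), (1,6), (2,5), (2,6), (3,6), (4,6)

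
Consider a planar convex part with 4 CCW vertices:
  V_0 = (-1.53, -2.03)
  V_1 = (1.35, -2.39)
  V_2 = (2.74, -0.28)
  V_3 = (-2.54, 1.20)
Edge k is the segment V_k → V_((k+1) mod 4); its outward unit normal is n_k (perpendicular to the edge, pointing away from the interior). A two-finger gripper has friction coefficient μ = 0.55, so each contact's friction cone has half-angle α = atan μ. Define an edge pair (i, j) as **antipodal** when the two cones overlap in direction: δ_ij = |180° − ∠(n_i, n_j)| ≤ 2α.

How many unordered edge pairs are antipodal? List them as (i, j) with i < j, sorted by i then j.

α = atan 0.55 = 28.81°;  2α = 57.62°
n_0 = (-0.1240, -0.9923)
n_1 = (+0.8351, -0.5501)
n_2 = (+0.2699, +0.9629)
n_3 = (-0.9544, -0.2984)
  (0,1): δ = 116.25°  ·
  (0,2): δ = 8.53°  ✓
  (0,3): δ = 114.49°  ·
  (1,2): δ = 72.28°  ·
  (1,3): δ = 50.74°  ✓
  (2,3): δ = 56.98°  ✓
antipodal pairs: 3

count = 3; pairs: (0,2), (1,3), (2,3)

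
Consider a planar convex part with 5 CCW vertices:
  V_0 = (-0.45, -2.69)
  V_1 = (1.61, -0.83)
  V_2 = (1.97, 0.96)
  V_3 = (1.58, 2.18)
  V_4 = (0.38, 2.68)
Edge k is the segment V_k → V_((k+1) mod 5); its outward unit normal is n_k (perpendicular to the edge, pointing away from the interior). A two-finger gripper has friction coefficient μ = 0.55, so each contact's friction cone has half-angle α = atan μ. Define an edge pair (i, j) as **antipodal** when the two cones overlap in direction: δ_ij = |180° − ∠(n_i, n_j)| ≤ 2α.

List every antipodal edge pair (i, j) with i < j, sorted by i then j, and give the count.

count = 3; pairs: (0,4), (1,4), (2,4)

α = atan 0.55 = 28.81°;  2α = 57.62°
n_0 = (+0.6702, -0.7422)
n_1 = (+0.9804, -0.1972)
n_2 = (+0.9525, +0.3045)
n_3 = (+0.3846, +0.9231)
n_4 = (-0.9883, +0.1527)
  (0,1): δ = 143.45°  ·
  (0,2): δ = 114.35°  ·
  (0,3): δ = 64.70°  ·
  (0,4): δ = 39.13°  ✓
  (1,2): δ = 150.90°  ·
  (1,3): δ = 101.25°  ·
  (1,4): δ = 2.59°  ✓
  (2,3): δ = 130.35°  ·
  (2,4): δ = 26.51°  ✓
  (3,4): δ = 76.17°  ·
antipodal pairs: 3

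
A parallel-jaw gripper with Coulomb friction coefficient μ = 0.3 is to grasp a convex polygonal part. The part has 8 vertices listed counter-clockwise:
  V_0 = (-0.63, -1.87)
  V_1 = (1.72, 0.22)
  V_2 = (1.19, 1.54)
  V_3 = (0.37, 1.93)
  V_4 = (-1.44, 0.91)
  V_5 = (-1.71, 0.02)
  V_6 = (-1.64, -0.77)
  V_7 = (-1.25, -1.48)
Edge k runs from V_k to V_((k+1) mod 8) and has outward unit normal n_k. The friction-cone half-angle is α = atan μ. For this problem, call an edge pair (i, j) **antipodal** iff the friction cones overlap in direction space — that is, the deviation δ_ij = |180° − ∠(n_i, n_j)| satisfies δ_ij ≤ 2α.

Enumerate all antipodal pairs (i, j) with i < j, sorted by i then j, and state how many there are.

α = atan 0.3 = 16.70°;  2α = 33.40°
n_0 = (+0.6646, -0.7472)
n_1 = (+0.9280, +0.3726)
n_2 = (+0.4295, +0.9031)
n_3 = (-0.4909, +0.8712)
n_4 = (-0.9569, +0.2903)
n_5 = (-0.9961, -0.0883)
n_6 = (-0.8765, -0.4814)
n_7 = (-0.5325, -0.8465)
  (0,1): δ = 109.77°  ·
  (0,2): δ = 67.08°  ·
  (0,3): δ = 12.25°  ✓
  (0,4): δ = 31.48°  ✓
  (0,5): δ = 53.41°  ·
  (0,6): δ = 77.13°  ·
  (0,7): δ = 106.18°  ·
  (1,2): δ = 137.31°  ·
  (1,3): δ = 82.47°  ·
  (1,4): δ = 38.75°  ·
  (1,5): δ = 16.81°  ✓
  (1,6): δ = 6.90°  ✓
  (1,7): δ = 35.95°  ·
  (2,3): δ = 125.16°  ·
  (2,4): δ = 81.44°  ·
  (2,5): δ = 59.50°  ·
  (2,6): δ = 35.78°  ·
  (2,7): δ = 6.74°  ✓
  (3,4): δ = 136.28°  ·
  (3,5): δ = 114.34°  ·
  (3,6): δ = 90.62°  ·
  (3,7): δ = 61.57°  ·
  (4,5): δ = 158.06°  ·
  (4,6): δ = 134.34°  ·
  (4,7): δ = 105.29°  ·
  (5,6): δ = 156.28°  ·
  (5,7): δ = 127.23°  ·
  (6,7): δ = 150.95°  ·
antipodal pairs: 5

count = 5; pairs: (0,3), (0,4), (1,5), (1,6), (2,7)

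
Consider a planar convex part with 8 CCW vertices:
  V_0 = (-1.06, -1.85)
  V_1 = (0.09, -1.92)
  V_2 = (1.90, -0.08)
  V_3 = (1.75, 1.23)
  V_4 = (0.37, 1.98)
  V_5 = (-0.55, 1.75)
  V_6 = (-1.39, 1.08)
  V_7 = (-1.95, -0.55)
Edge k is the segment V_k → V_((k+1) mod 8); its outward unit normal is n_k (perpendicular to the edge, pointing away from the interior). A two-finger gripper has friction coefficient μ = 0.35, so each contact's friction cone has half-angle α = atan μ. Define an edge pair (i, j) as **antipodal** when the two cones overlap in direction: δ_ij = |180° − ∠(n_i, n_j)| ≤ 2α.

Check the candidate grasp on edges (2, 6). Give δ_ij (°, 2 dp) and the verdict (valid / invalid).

α = atan 0.35 = 19.29°;  2α = 38.58°
edge 2: e_2 = (-0.15, +1.31);  n_2 = (+0.9935, +0.1138)
edge 6: e_6 = (-0.56, -1.63);  n_6 = (-0.9457, +0.3249)
∠(n_2, n_6) = 154.51°
δ = |180° − 154.51°| = 25.49°
25.49° ≤ 2α = 38.58°  →  valid

δ = 25.49°, valid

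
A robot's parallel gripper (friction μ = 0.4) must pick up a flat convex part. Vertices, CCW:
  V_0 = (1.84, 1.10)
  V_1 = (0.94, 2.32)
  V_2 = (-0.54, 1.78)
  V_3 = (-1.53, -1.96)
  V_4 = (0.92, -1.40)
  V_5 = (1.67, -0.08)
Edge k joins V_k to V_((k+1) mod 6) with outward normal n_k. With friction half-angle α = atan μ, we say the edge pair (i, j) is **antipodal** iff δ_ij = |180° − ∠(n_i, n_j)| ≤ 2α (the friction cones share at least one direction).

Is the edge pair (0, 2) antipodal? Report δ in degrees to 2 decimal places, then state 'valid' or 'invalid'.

δ = 51.24°, invalid

α = atan 0.4 = 21.80°;  2α = 43.60°
edge 0: e_0 = (-0.90, +1.22);  n_0 = (+0.8047, +0.5936)
edge 2: e_2 = (-0.99, -3.74);  n_2 = (-0.9667, +0.2559)
∠(n_0, n_2) = 128.76°
δ = |180° − 128.76°| = 51.24°
51.24° > 2α = 43.60°  →  invalid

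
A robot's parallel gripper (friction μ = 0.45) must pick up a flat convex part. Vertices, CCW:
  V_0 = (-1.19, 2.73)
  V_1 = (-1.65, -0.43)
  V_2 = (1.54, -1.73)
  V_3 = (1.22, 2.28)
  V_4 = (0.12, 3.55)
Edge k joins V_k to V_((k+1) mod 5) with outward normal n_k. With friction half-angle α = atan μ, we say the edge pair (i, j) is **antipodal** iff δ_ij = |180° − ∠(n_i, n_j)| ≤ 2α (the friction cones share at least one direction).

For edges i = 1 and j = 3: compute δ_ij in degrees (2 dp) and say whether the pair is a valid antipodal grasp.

δ = 26.93°, valid

α = atan 0.45 = 24.23°;  2α = 48.46°
edge 1: e_1 = (+3.19, -1.30);  n_1 = (-0.3774, -0.9261)
edge 3: e_3 = (-1.10, +1.27);  n_3 = (+0.7559, +0.6547)
∠(n_1, n_3) = 153.07°
δ = |180° − 153.07°| = 26.93°
26.93° ≤ 2α = 48.46°  →  valid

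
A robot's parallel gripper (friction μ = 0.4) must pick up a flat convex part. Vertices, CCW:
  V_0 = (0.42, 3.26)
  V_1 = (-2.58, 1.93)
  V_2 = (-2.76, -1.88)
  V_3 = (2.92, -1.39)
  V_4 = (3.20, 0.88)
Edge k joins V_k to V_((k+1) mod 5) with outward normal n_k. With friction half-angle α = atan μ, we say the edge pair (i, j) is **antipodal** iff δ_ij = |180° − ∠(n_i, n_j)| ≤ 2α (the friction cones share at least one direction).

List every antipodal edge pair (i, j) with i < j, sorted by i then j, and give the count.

count = 2; pairs: (0,2), (1,3)

α = atan 0.4 = 21.80°;  2α = 43.60°
n_0 = (-0.4053, +0.9142)
n_1 = (-0.9989, +0.0472)
n_2 = (+0.0859, -0.9963)
n_3 = (+0.9925, -0.1224)
n_4 = (+0.6503, +0.7596)
  (0,1): δ = 116.61°  ·
  (0,2): δ = 18.98°  ✓
  (0,3): δ = 59.06°  ·
  (0,4): δ = 115.52°  ·
  (1,2): δ = 82.36°  ·
  (1,3): δ = 4.33°  ✓
  (1,4): δ = 52.14°  ·
  (2,3): δ = 101.96°  ·
  (2,4): δ = 45.50°  ·
  (3,4): δ = 123.54°  ·
antipodal pairs: 2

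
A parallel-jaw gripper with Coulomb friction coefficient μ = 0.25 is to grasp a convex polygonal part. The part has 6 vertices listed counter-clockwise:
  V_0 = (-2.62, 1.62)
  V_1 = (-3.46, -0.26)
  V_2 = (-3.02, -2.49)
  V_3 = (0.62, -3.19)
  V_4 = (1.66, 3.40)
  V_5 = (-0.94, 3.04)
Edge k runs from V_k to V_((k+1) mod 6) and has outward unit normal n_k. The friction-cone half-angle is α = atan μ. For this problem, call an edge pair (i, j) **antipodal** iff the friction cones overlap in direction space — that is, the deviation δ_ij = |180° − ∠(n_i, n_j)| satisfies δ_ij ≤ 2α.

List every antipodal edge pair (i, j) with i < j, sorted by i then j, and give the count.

count = 3; pairs: (0,3), (1,3), (2,4)

α = atan 0.25 = 14.04°;  2α = 28.07°
n_0 = (-0.9130, +0.4079)
n_1 = (-0.9811, -0.1936)
n_2 = (-0.1888, -0.9820)
n_3 = (+0.9878, -0.1559)
n_4 = (-0.1372, +0.9905)
n_5 = (-0.6455, +0.7637)
  (0,1): δ = 144.76°  ·
  (0,2): δ = 76.81°  ·
  (0,3): δ = 15.11°  ✓
  (0,4): δ = 121.96°  ·
  (0,5): δ = 154.28°  ·
  (1,2): δ = 112.05°  ·
  (1,3): δ = 20.13°  ✓
  (1,4): δ = 86.72°  ·
  (1,5): δ = 119.04°  ·
  (2,3): δ = 88.08°  ·
  (2,4): δ = 18.77°  ✓
  (2,5): δ = 51.09°  ·
  (3,4): δ = 73.15°  ·
  (3,5): δ = 40.83°  ·
  (4,5): δ = 147.68°  ·
antipodal pairs: 3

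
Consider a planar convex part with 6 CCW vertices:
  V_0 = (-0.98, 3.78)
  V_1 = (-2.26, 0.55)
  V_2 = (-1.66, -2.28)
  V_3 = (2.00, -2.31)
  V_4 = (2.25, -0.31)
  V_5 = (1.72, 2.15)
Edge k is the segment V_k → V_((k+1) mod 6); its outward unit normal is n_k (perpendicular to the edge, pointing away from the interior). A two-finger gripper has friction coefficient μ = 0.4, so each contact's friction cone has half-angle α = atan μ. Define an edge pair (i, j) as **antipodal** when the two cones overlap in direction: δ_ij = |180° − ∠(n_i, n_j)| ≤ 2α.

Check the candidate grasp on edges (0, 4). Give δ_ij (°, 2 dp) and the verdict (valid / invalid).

α = atan 0.4 = 21.80°;  2α = 43.60°
edge 0: e_0 = (-1.28, -3.23);  n_0 = (-0.9297, +0.3684)
edge 4: e_4 = (-0.53, +2.46);  n_4 = (+0.9776, +0.2106)
∠(n_0, n_4) = 146.22°
δ = |180° − 146.22°| = 33.78°
33.78° ≤ 2α = 43.60°  →  valid

δ = 33.78°, valid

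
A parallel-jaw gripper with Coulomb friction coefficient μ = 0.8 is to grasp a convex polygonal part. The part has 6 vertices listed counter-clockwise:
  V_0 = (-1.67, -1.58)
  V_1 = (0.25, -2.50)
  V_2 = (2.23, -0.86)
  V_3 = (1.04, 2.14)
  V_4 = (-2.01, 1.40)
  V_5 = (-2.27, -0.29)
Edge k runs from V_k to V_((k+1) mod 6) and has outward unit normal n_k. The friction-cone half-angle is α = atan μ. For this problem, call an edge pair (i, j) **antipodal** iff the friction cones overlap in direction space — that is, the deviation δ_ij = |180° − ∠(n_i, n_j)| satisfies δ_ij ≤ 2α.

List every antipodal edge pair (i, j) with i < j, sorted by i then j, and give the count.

α = atan 0.8 = 38.66°;  2α = 77.32°
n_0 = (-0.4321, -0.9018)
n_1 = (+0.6379, -0.7701)
n_2 = (+0.9295, +0.3687)
n_3 = (-0.2358, +0.9718)
n_4 = (-0.9884, +0.1521)
n_5 = (-0.9067, -0.4217)
  (0,1): δ = 114.76°  ·
  (0,2): δ = 42.76°  ✓
  (0,3): δ = 39.24°  ✓
  (0,4): δ = 106.86°  ·
  (0,5): δ = 140.55°  ·
  (1,2): δ = 108.00°  ·
  (1,3): δ = 26.00°  ✓
  (1,4): δ = 41.62°  ✓
  (1,5): δ = 75.31°  ✓
  (2,3): δ = 98.00°  ·
  (2,4): δ = 30.38°  ✓
  (2,5): δ = 3.31°  ✓
  (3,4): δ = 112.38°  ·
  (3,5): δ = 78.69°  ·
  (4,5): δ = 146.31°  ·
antipodal pairs: 7

count = 7; pairs: (0,2), (0,3), (1,3), (1,4), (1,5), (2,4), (2,5)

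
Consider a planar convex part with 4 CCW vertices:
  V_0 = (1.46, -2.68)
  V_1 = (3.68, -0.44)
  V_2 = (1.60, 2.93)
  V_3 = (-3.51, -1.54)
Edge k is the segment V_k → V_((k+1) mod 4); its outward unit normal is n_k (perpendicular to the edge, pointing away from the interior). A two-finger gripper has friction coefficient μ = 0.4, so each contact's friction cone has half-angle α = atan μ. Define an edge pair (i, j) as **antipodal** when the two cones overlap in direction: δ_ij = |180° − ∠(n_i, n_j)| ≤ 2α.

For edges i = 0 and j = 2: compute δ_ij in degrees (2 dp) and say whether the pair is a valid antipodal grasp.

α = atan 0.4 = 21.80°;  2α = 43.60°
edge 0: e_0 = (+2.22, +2.24);  n_0 = (+0.7103, -0.7039)
edge 2: e_2 = (-5.11, -4.47);  n_2 = (-0.6584, +0.7527)
∠(n_0, n_2) = 175.92°
δ = |180° − 175.92°| = 4.08°
4.08° ≤ 2α = 43.60°  →  valid

δ = 4.08°, valid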